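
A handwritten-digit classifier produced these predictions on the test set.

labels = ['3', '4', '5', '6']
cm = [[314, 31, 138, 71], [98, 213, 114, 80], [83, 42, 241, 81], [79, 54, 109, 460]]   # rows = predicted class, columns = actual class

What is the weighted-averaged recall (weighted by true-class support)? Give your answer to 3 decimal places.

Per-class recall (TP/(TP+FN)):
  3: TP=314, FN=98+83+79=260 → 314/574 = 0.5470
  4: TP=213, FN=31+42+54=127 → 213/340 = 0.6265
  5: TP=241, FN=138+114+109=361 → 241/602 = 0.4003
  6: TP=460, FN=71+80+81=232 → 460/692 = 0.6647
Weighted-recall = Σ (supportᵢ/N)·recallᵢ with N=2208: (574/2208)·0.5470 + (340/2208)·0.6265 + (602/2208)·0.4003 + (692/2208)·0.6647 = 0.556

0.556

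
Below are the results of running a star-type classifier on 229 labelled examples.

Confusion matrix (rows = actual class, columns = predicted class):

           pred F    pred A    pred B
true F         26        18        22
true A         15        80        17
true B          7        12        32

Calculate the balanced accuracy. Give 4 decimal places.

Balanced accuracy = mean of per-class recall.
  F: recall = 26/66 = 0.39394
  A: recall = 80/112 = 0.71429
  B: recall = 32/51 = 0.62745
Mean = (0.39394 + 0.71429 + 0.62745) / 3 = 0.5786

0.5786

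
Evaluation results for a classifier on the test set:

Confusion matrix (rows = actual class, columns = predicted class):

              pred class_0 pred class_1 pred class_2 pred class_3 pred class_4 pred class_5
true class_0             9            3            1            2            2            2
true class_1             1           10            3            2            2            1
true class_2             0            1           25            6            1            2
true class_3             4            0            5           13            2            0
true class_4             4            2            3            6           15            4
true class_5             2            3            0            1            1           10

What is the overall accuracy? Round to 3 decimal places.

Accuracy = trace / total = (9+10+25+13+15+10=82) / 148 = 82/148 = 0.554

0.554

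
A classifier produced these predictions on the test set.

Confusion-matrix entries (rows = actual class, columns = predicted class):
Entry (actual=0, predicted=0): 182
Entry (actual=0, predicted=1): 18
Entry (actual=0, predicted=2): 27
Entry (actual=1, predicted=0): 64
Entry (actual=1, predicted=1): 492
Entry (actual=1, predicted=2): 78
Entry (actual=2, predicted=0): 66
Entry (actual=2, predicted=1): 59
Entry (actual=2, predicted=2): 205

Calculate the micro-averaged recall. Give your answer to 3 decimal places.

0.738

Micro-averaging pools counts across classes: ΣTP=879, ΣFP=312, ΣFN=312.
Micro-recall = TP/(TP+FN) on pooled counts = 0.738 (equals overall accuracy in single-label multiclass).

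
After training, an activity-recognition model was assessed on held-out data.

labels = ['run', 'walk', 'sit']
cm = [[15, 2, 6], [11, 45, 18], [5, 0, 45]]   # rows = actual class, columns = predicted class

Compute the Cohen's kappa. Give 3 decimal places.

Observed agreement pₒ = trace/N = 105/147 = 0.7143
Expected agreement pₑ = Σ (rowᵢ·colᵢ)/N² = (23·31 + 74·47 + 50·69)/147² = 0.3536
κ = (pₒ − pₑ)/(1 − pₑ) = (0.7143 − 0.3536)/(1 − 0.3536) = 0.558

0.558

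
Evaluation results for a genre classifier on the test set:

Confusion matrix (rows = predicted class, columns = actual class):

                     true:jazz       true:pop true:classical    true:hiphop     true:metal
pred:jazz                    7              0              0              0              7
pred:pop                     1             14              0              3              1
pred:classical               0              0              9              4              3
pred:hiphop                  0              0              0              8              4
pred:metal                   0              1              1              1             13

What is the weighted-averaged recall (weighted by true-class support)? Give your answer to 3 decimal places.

Per-class recall (TP/(TP+FN)):
  jazz: TP=7, FN=1+0+0+0=1 → 7/8 = 0.8750
  pop: TP=14, FN=0+0+0+1=1 → 14/15 = 0.9333
  classical: TP=9, FN=0+0+0+1=1 → 9/10 = 0.9000
  hiphop: TP=8, FN=0+3+4+1=8 → 8/16 = 0.5000
  metal: TP=13, FN=7+1+3+4=15 → 13/28 = 0.4643
Weighted-recall = Σ (supportᵢ/N)·recallᵢ with N=77: (8/77)·0.8750 + (15/77)·0.9333 + (10/77)·0.9000 + (16/77)·0.5000 + (28/77)·0.4643 = 0.662

0.662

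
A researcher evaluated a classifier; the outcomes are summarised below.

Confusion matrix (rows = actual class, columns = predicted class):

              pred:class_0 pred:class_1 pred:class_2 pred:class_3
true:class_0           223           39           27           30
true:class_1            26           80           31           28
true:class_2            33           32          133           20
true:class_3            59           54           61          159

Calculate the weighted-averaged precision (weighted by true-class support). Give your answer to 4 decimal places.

0.5908

Per-class precision (TP/(TP+FP)):
  class_0: TP=223, FP=26+33+59=118 → 223/341 = 0.65396
  class_1: TP=80, FP=39+32+54=125 → 80/205 = 0.39024
  class_2: TP=133, FP=27+31+61=119 → 133/252 = 0.52778
  class_3: TP=159, FP=30+28+20=78 → 159/237 = 0.67089
Weighted-precision = Σ (supportᵢ/N)·precisionᵢ with N=1035: (319/1035)·0.65396 + (165/1035)·0.39024 + (218/1035)·0.52778 + (333/1035)·0.67089 = 0.5908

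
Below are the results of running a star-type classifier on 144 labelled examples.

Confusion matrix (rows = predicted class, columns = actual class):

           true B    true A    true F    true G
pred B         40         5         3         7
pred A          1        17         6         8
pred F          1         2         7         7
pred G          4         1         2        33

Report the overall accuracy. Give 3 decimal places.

0.674

Accuracy = trace / total = (40+17+7+33=97) / 144 = 97/144 = 0.674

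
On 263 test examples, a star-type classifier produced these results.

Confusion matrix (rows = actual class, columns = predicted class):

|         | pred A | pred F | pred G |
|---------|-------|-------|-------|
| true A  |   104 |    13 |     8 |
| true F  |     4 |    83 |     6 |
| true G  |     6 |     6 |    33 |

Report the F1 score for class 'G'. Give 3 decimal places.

Treat 'G' as positive and all other classes as negative.
F1 score = 2·TP/(2·TP+FP+FN).
G: TP=33, FP=8+6=14, FN=6+6=12 → 66/92 = 0.7174

0.717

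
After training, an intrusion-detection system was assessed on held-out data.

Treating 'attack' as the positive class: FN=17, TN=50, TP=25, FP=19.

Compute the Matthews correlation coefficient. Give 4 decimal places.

MCC = (TP·TN − FP·FN) / √((TP+FP)(TP+FN)(TN+FP)(TN+FN))
Numerator = 25·50 − 19·17 = 927
Denominator = √(44·42·69·67) = √8543304 = 2922.8931
MCC = 927 / 2922.8931 = 0.3172

0.3172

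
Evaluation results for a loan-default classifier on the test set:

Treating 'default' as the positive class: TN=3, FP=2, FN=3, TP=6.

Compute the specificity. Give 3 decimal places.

Specificity = TN/(TN+FP) = 3/(3+2) = 0.600

0.600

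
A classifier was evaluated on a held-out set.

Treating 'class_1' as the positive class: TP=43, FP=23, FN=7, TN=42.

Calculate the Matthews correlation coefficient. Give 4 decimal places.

0.5074

MCC = (TP·TN − FP·FN) / √((TP+FP)(TP+FN)(TN+FP)(TN+FN))
Numerator = 43·42 − 23·7 = 1645
Denominator = √(66·50·65·49) = √10510500 = 3241.9901
MCC = 1645 / 3241.9901 = 0.5074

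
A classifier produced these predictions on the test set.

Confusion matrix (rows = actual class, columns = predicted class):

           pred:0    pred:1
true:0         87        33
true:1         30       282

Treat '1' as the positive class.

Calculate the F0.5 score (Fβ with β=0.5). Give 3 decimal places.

Fβ = (1+β²)·TP / ((1+β²)·TP + β²·FN + FP), with β²=1/4
= 1.25·282 / (1.25·282 + 0.25·30 + 33) = 0.897

0.897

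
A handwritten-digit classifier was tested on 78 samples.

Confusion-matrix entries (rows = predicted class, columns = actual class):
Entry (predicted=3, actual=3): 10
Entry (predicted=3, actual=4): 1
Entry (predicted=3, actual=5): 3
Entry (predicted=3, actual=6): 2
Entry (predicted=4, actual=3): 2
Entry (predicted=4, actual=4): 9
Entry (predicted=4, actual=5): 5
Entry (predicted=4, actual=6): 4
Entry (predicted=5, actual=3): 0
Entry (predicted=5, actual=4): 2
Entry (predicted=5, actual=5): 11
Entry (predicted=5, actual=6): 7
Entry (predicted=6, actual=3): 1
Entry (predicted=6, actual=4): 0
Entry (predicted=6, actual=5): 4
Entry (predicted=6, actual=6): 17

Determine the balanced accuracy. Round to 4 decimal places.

Balanced accuracy = mean of per-class recall.
  3: recall = 10/13 = 0.76923
  4: recall = 9/12 = 0.75000
  5: recall = 11/23 = 0.47826
  6: recall = 17/30 = 0.56667
Mean = (0.76923 + 0.75000 + 0.47826 + 0.56667) / 4 = 0.6410

0.6410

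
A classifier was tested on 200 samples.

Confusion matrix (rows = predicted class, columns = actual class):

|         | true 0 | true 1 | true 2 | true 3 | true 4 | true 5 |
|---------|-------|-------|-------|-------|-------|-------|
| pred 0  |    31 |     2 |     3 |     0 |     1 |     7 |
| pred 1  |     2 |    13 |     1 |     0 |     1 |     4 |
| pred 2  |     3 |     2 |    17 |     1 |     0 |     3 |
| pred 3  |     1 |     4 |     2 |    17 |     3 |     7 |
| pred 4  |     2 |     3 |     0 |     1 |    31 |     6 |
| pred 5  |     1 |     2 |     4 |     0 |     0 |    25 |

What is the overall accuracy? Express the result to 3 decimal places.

0.670

Accuracy = trace / total = (31+13+17+17+31+25=134) / 200 = 134/200 = 0.670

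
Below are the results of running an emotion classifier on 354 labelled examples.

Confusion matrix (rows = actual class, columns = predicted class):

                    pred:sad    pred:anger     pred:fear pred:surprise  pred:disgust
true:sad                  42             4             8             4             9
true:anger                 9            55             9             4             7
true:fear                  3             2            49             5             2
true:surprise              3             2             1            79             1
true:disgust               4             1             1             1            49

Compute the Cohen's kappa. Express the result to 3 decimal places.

Observed agreement pₒ = trace/N = 274/354 = 0.7740
Expected agreement pₑ = Σ (rowᵢ·colᵢ)/N² = (67·61 + 84·64 + 61·68 + 86·93 + 56·68)/354² = 0.2028
κ = (pₒ − pₑ)/(1 − pₑ) = (0.7740 − 0.2028)/(1 − 0.2028) = 0.717

0.717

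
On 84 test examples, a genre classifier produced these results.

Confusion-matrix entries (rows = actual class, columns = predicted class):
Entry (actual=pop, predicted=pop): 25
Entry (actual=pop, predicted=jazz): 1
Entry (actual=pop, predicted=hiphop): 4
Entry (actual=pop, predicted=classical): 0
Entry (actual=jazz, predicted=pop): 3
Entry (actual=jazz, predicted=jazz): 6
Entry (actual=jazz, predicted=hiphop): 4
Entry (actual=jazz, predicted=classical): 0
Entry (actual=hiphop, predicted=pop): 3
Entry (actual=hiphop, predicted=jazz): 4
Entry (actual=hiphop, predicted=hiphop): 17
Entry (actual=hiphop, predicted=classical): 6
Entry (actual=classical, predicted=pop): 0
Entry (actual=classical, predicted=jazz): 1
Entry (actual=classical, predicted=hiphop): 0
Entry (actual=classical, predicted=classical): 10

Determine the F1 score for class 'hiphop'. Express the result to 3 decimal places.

0.618

Take TP from the diagonal, FP from the rest of the 'hiphop' prediction marginal, FN from the rest of the 'hiphop' actual marginal.
F1 score = 2·TP/(2·TP+FP+FN).
hiphop: TP=17, FP=4+4+0=8, FN=3+4+6=13 → 34/55 = 0.6182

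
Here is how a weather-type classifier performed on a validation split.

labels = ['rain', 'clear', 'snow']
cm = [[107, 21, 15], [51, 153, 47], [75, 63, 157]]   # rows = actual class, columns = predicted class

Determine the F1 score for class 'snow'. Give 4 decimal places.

Treat 'snow' as positive and all other classes as negative.
F1 score = 2·TP/(2·TP+FP+FN).
snow: TP=157, FP=15+47=62, FN=75+63=138 → 314/514 = 0.61089

0.6109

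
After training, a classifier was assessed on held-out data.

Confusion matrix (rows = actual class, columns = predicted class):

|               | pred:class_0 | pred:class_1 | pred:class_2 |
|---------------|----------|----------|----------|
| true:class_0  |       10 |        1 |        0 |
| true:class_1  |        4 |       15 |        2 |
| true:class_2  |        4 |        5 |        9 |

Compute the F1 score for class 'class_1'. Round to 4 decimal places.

F1 score = 2·TP/(2·TP+FP+FN).
class_1: TP=15, FP=1+5=6, FN=4+2=6 → 30/42 = 0.71429

0.7143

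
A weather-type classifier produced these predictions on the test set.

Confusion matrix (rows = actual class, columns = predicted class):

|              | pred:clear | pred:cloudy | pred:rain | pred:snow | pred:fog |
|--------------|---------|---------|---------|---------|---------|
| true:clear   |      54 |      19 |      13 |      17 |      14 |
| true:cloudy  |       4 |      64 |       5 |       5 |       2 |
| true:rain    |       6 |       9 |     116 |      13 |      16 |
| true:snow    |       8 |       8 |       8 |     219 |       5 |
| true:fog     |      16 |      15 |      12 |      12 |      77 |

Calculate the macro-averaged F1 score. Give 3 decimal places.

Per-class F1 score (2·TP/(2·TP+FP+FN)):
  clear: TP=54, FP=4+6+8+16=34, FN=19+13+17+14=63 → 108/205 = 0.5268
  cloudy: TP=64, FP=19+9+8+15=51, FN=4+5+5+2=16 → 128/195 = 0.6564
  rain: TP=116, FP=13+5+8+12=38, FN=6+9+13+16=44 → 232/314 = 0.7389
  snow: TP=219, FP=17+5+13+12=47, FN=8+8+8+5=29 → 438/514 = 0.8521
  fog: TP=77, FP=14+2+16+5=37, FN=16+15+12+12=55 → 154/246 = 0.6260
Macro-F1 score = mean = (0.5268 + 0.6564 + 0.7389 + 0.8521 + 0.6260) / 5 = 0.680

0.680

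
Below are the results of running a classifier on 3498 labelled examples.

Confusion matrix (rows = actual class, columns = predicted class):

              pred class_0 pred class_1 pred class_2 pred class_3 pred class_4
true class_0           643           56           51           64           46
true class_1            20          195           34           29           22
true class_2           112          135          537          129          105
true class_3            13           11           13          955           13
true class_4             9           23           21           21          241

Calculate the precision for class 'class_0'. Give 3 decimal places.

Treat 'class_0' as positive and all other classes as negative.
precision = TP/(TP+FP).
class_0: TP=643, FP=20+112+13+9=154 → 643/797 = 0.8068

0.807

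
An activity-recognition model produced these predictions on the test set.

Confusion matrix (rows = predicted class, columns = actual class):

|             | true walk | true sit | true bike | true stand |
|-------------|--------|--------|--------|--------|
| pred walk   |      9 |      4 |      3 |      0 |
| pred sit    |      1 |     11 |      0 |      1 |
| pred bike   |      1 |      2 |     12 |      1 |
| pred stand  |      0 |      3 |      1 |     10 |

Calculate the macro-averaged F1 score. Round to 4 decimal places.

Per-class F1 score (2·TP/(2·TP+FP+FN)):
  walk: TP=9, FP=4+3+0=7, FN=1+1+0=2 → 18/27 = 0.66667
  sit: TP=11, FP=1+0+1=2, FN=4+2+3=9 → 22/33 = 0.66667
  bike: TP=12, FP=1+2+1=4, FN=3+0+1=4 → 24/32 = 0.75000
  stand: TP=10, FP=0+3+1=4, FN=0+1+1=2 → 20/26 = 0.76923
Macro-F1 score = mean = (0.66667 + 0.66667 + 0.75000 + 0.76923) / 4 = 0.7131

0.7131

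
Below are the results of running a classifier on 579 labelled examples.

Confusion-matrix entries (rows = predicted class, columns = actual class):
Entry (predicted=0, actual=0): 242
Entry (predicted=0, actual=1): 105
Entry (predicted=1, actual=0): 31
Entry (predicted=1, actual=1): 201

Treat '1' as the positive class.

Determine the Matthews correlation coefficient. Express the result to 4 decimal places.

MCC = (TP·TN − FP·FN) / √((TP+FP)(TP+FN)(TN+FP)(TN+FN))
Numerator = 201·242 − 31·105 = 45387
Denominator = √(232·306·273·347) = √6725143152 = 82006.9701
MCC = 45387 / 82006.9701 = 0.5535

0.5535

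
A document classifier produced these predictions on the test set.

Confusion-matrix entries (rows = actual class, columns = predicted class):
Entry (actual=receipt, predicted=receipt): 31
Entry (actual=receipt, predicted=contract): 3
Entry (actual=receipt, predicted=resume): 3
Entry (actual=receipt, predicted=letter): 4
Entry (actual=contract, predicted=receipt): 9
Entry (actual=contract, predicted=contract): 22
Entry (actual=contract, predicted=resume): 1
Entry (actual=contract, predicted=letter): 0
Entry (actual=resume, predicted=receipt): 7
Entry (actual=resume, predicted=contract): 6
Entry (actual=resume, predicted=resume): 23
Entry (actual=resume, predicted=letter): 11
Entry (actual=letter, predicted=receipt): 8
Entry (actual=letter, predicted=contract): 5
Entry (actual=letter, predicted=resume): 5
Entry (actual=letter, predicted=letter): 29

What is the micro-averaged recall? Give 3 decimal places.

0.629

Micro-averaging pools counts across classes: ΣTP=105, ΣFP=62, ΣFN=62.
Micro-recall = TP/(TP+FN) on pooled counts = 0.629 (equals overall accuracy in single-label multiclass).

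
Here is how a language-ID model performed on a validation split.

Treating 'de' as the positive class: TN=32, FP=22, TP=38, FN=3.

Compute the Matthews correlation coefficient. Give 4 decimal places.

MCC = (TP·TN − FP·FN) / √((TP+FP)(TP+FN)(TN+FP)(TN+FN))
Numerator = 38·32 − 22·3 = 1150
Denominator = √(60·41·54·35) = √4649400 = 2156.2467
MCC = 1150 / 2156.2467 = 0.5333

0.5333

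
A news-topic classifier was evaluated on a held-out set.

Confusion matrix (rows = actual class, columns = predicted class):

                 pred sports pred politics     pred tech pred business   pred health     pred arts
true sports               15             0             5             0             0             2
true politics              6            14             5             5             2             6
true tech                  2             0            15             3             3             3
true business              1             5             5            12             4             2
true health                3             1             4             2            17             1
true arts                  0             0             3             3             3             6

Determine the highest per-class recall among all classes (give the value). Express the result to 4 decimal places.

0.6818

Per-class recall (TP/(TP+FN)):
  sports: TP=15, FN=0+5+0+0+2=7 → 15/22 = 0.68182
  politics: TP=14, FN=6+5+5+2+6=24 → 14/38 = 0.36842
  tech: TP=15, FN=2+0+3+3+3=11 → 15/26 = 0.57692
  business: TP=12, FN=1+5+5+4+2=17 → 12/29 = 0.41379
  health: TP=17, FN=3+1+4+2+1=11 → 17/28 = 0.60714
  arts: TP=6, FN=0+0+3+3+3=9 → 6/15 = 0.40000
Highest is class 'sports' with recall = 0.6818.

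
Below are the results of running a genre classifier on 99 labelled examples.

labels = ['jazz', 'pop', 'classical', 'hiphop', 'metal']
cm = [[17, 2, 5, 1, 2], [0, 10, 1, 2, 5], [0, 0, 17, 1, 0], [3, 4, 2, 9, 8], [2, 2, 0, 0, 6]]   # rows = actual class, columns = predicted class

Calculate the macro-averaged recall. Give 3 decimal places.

0.615

Per-class recall (TP/(TP+FN)):
  jazz: TP=17, FN=2+5+1+2=10 → 17/27 = 0.6296
  pop: TP=10, FN=0+1+2+5=8 → 10/18 = 0.5556
  classical: TP=17, FN=0+0+1+0=1 → 17/18 = 0.9444
  hiphop: TP=9, FN=3+4+2+8=17 → 9/26 = 0.3462
  metal: TP=6, FN=2+2+0+0=4 → 6/10 = 0.6000
Macro-recall = mean = (0.6296 + 0.5556 + 0.9444 + 0.3462 + 0.6000) / 5 = 0.615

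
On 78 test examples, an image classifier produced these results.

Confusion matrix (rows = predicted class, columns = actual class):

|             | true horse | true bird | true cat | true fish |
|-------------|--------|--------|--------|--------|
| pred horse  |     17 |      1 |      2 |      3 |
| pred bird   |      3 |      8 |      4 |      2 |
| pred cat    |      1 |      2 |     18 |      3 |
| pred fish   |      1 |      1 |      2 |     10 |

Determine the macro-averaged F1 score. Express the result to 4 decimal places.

0.6631

Per-class F1 score (2·TP/(2·TP+FP+FN)):
  horse: TP=17, FP=1+2+3=6, FN=3+1+1=5 → 34/45 = 0.75556
  bird: TP=8, FP=3+4+2=9, FN=1+2+1=4 → 16/29 = 0.55172
  cat: TP=18, FP=1+2+3=6, FN=2+4+2=8 → 36/50 = 0.72000
  fish: TP=10, FP=1+1+2=4, FN=3+2+3=8 → 20/32 = 0.62500
Macro-F1 score = mean = (0.75556 + 0.55172 + 0.72000 + 0.62500) / 4 = 0.6631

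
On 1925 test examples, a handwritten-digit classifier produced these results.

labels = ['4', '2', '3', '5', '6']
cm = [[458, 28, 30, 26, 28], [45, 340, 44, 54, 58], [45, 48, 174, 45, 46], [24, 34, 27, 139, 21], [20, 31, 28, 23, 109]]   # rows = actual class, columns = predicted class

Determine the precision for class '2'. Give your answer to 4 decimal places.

Take TP from the diagonal, FP from the rest of the '2' prediction marginal, FN from the rest of the '2' actual marginal.
precision = TP/(TP+FP).
2: TP=340, FP=28+48+34+31=141 → 340/481 = 0.70686

0.7069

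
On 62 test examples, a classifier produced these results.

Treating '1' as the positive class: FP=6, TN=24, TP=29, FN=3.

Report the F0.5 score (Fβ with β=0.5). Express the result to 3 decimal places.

Fβ = (1+β²)·TP / ((1+β²)·TP + β²·FN + FP), with β²=1/4
= 1.25·29 / (1.25·29 + 0.25·3 + 6) = 0.843

0.843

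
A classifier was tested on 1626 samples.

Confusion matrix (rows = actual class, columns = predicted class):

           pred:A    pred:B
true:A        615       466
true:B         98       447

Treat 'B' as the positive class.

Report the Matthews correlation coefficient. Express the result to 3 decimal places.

MCC = (TP·TN − FP·FN) / √((TP+FP)(TP+FN)(TN+FP)(TN+FN))
Numerator = 447·615 − 466·98 = 229237
Denominator = √(913·545·1081·713) = √383515131505 = 619285.9852
MCC = 229237 / 619285.9852 = 0.370

0.370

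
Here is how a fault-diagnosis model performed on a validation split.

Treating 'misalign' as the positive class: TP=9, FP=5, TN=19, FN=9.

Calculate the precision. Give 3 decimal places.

Precision = TP/(TP+FP) = 9/(9+5) = 9/14 = 0.643

0.643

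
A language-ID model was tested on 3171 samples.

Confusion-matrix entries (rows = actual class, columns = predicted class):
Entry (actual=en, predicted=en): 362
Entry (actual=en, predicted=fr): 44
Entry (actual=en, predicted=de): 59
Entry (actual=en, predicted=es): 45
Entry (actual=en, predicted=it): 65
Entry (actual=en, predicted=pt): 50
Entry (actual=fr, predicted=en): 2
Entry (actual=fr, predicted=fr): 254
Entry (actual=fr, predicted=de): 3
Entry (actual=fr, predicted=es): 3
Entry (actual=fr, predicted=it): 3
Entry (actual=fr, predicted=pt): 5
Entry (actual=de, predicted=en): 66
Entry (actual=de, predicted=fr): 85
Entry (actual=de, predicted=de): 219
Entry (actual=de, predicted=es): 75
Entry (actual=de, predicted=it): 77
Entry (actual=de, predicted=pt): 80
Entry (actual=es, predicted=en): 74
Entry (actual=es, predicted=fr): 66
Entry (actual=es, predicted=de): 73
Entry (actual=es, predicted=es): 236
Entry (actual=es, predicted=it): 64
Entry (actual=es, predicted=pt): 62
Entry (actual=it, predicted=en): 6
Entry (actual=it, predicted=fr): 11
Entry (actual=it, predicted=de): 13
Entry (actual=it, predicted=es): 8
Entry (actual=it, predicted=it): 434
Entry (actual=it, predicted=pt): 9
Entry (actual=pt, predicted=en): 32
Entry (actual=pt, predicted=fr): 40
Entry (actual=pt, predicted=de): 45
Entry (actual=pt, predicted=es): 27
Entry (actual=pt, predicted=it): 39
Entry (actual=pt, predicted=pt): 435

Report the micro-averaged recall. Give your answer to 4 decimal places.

0.6118

Micro-averaging pools counts across classes: ΣTP=1940, ΣFP=1231, ΣFN=1231.
Micro-recall = TP/(TP+FN) on pooled counts = 0.6118 (equals overall accuracy in single-label multiclass).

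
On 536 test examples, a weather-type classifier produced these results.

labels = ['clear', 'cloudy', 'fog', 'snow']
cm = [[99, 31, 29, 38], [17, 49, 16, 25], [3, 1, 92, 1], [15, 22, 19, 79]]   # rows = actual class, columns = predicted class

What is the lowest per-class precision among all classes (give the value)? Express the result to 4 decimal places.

0.4757

Per-class precision (TP/(TP+FP)):
  clear: TP=99, FP=17+3+15=35 → 99/134 = 0.73881
  cloudy: TP=49, FP=31+1+22=54 → 49/103 = 0.47573
  fog: TP=92, FP=29+16+19=64 → 92/156 = 0.58974
  snow: TP=79, FP=38+25+1=64 → 79/143 = 0.55245
Lowest is class 'cloudy' with precision = 0.4757.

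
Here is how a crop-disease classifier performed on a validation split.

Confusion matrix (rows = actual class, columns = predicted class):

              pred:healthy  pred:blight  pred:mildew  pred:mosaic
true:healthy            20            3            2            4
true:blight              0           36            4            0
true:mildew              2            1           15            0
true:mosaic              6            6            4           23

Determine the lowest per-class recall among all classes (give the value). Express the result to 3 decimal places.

Per-class recall (TP/(TP+FN)):
  healthy: TP=20, FN=3+2+4=9 → 20/29 = 0.6897
  blight: TP=36, FN=0+4+0=4 → 36/40 = 0.9000
  mildew: TP=15, FN=2+1+0=3 → 15/18 = 0.8333
  mosaic: TP=23, FN=6+6+4=16 → 23/39 = 0.5897
Lowest is class 'mosaic' with recall = 0.590.

0.590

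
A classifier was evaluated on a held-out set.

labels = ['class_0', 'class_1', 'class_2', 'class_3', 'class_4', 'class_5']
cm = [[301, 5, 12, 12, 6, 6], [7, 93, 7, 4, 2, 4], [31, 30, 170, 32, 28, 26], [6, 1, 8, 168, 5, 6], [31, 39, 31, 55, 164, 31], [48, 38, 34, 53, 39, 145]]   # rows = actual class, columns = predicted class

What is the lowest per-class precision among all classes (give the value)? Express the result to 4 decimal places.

Per-class precision (TP/(TP+FP)):
  class_0: TP=301, FP=7+31+6+31+48=123 → 301/424 = 0.70991
  class_1: TP=93, FP=5+30+1+39+38=113 → 93/206 = 0.45146
  class_2: TP=170, FP=12+7+8+31+34=92 → 170/262 = 0.64885
  class_3: TP=168, FP=12+4+32+55+53=156 → 168/324 = 0.51852
  class_4: TP=164, FP=6+2+28+5+39=80 → 164/244 = 0.67213
  class_5: TP=145, FP=6+4+26+6+31=73 → 145/218 = 0.66514
Lowest is class 'class_1' with precision = 0.4515.

0.4515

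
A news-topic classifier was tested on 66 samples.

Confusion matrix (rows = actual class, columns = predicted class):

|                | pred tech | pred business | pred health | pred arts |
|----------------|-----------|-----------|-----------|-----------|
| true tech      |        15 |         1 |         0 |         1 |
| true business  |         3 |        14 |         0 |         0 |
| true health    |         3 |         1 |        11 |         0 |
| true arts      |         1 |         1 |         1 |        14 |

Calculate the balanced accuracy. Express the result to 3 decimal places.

0.816

Balanced accuracy = mean of per-class recall.
  tech: recall = 15/17 = 0.8824
  business: recall = 14/17 = 0.8235
  health: recall = 11/15 = 0.7333
  arts: recall = 14/17 = 0.8235
Mean = (0.8824 + 0.8235 + 0.7333 + 0.8235) / 4 = 0.816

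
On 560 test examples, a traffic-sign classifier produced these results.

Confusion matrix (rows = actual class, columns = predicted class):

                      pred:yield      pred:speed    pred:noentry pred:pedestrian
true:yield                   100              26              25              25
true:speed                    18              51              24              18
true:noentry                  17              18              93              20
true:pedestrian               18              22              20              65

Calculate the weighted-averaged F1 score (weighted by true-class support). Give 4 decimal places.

0.5530

Per-class F1 score (2·TP/(2·TP+FP+FN)):
  yield: TP=100, FP=18+17+18=53, FN=26+25+25=76 → 200/329 = 0.60790
  speed: TP=51, FP=26+18+22=66, FN=18+24+18=60 → 102/228 = 0.44737
  noentry: TP=93, FP=25+24+20=69, FN=17+18+20=55 → 186/310 = 0.60000
  pedestrian: TP=65, FP=25+18+20=63, FN=18+22+20=60 → 130/253 = 0.51383
Weighted-F1 score = Σ (supportᵢ/N)·F1 scoreᵢ with N=560: (176/560)·0.60790 + (111/560)·0.44737 + (148/560)·0.60000 + (125/560)·0.51383 = 0.5530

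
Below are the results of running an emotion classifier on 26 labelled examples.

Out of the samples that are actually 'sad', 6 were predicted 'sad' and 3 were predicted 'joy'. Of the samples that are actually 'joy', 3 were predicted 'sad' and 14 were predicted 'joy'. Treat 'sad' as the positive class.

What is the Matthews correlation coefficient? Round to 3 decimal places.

MCC = (TP·TN − FP·FN) / √((TP+FP)(TP+FN)(TN+FP)(TN+FN))
Numerator = 6·14 − 3·3 = 75
Denominator = √(9·9·17·17) = √23409 = 153.0000
MCC = 75 / 153.0000 = 0.490

0.490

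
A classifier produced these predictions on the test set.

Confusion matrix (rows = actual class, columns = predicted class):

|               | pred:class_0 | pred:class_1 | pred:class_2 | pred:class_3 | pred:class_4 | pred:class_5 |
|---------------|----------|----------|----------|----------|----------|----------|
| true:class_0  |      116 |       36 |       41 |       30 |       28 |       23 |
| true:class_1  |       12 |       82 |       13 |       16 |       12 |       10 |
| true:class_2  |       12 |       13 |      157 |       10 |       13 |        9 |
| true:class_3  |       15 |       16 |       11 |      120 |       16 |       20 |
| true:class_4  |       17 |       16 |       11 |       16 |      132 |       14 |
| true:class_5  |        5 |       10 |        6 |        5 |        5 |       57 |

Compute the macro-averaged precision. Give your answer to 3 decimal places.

Per-class precision (TP/(TP+FP)):
  class_0: TP=116, FP=12+12+15+17+5=61 → 116/177 = 0.6554
  class_1: TP=82, FP=36+13+16+16+10=91 → 82/173 = 0.4740
  class_2: TP=157, FP=41+13+11+11+6=82 → 157/239 = 0.6569
  class_3: TP=120, FP=30+16+10+16+5=77 → 120/197 = 0.6091
  class_4: TP=132, FP=28+12+13+16+5=74 → 132/206 = 0.6408
  class_5: TP=57, FP=23+10+9+20+14=76 → 57/133 = 0.4286
Macro-precision = mean = (0.6554 + 0.4740 + 0.6569 + 0.6091 + 0.6408 + 0.4286) / 6 = 0.577

0.577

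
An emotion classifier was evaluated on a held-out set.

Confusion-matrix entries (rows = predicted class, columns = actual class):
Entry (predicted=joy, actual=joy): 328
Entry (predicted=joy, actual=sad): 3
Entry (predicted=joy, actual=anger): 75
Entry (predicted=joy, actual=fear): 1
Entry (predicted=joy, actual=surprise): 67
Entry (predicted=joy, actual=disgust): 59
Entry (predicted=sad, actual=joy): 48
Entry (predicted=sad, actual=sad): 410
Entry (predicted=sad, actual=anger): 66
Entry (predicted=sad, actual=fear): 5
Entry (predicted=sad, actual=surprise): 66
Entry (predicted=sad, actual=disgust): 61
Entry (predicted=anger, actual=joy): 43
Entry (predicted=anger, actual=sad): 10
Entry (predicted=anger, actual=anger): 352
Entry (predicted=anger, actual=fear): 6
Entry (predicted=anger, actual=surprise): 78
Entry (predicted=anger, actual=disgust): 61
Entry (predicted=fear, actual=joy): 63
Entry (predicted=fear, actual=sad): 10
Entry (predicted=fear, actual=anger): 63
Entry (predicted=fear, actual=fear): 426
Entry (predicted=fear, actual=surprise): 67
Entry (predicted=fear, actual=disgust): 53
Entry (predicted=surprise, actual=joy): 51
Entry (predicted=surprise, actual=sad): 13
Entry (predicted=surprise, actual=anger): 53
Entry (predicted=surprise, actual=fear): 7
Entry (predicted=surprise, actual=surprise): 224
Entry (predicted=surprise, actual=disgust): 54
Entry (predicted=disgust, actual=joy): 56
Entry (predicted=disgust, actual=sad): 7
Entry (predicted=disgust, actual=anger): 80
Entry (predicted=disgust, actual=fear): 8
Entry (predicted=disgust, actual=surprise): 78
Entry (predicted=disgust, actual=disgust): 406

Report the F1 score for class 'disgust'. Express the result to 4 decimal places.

One-vs-rest for 'disgust': TP = diagonal; FP = other classes predicted 'disgust'; FN = 'disgust' predicted as other.
F1 score = 2·TP/(2·TP+FP+FN).
disgust: TP=406, FP=56+7+80+8+78=229, FN=59+61+61+53+54=288 → 812/1329 = 0.61099

0.6110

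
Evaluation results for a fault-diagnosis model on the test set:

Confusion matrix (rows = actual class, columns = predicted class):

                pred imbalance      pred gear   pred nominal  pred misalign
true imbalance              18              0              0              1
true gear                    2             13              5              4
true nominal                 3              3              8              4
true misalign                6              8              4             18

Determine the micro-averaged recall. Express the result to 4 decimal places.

Micro-averaging pools counts across classes: ΣTP=57, ΣFP=40, ΣFN=40.
Micro-recall = TP/(TP+FN) on pooled counts = 0.5876 (equals overall accuracy in single-label multiclass).

0.5876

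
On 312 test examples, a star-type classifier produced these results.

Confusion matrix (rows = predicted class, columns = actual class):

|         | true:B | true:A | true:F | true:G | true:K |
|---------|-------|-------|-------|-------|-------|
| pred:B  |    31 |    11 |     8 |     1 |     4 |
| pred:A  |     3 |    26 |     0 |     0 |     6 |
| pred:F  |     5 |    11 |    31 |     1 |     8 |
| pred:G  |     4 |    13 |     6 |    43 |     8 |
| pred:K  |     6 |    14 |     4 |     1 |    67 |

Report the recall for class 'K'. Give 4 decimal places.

0.7204

Treat 'K' as positive and all other classes as negative.
recall = TP/(TP+FN).
K: TP=67, FN=4+6+8+8=26 → 67/93 = 0.72043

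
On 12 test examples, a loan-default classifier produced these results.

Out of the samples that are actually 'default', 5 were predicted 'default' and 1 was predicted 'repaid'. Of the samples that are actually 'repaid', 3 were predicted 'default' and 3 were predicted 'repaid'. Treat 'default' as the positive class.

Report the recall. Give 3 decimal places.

Recall = TP/(TP+FN) = 5/(5+1) = 5/6 = 0.833

0.833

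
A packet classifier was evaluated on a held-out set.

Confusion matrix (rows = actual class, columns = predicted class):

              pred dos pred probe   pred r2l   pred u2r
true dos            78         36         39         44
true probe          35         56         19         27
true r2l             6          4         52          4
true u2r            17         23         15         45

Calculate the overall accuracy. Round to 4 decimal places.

0.4620

Accuracy = trace / total = (78+56+52+45=231) / 500 = 231/500 = 0.4620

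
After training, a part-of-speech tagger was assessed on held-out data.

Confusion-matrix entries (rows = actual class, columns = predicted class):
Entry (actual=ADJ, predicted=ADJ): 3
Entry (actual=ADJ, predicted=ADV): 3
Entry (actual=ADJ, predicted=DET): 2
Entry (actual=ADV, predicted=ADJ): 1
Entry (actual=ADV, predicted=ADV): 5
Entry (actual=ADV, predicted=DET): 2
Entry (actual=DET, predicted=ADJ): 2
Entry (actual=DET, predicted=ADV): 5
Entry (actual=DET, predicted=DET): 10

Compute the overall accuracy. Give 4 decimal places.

Accuracy = trace / total = (3+5+10=18) / 33 = 18/33 = 0.5455

0.5455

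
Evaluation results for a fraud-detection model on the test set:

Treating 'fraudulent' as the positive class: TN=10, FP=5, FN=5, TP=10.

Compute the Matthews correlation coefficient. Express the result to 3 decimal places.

MCC = (TP·TN − FP·FN) / √((TP+FP)(TP+FN)(TN+FP)(TN+FN))
Numerator = 10·10 − 5·5 = 75
Denominator = √(15·15·15·15) = √50625 = 225.0000
MCC = 75 / 225.0000 = 0.333

0.333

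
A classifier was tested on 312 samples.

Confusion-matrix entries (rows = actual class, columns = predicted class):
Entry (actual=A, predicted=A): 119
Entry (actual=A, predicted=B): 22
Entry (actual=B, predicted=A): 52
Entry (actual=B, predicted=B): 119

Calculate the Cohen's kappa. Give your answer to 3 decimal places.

0.530

Observed agreement pₒ = trace/N = 238/312 = 0.7628
Expected agreement pₑ = Σ (rowᵢ·colᵢ)/N² = (141·171 + 171·141)/312² = 0.4954
κ = (pₒ − pₑ)/(1 − pₑ) = (0.7628 − 0.4954)/(1 − 0.4954) = 0.530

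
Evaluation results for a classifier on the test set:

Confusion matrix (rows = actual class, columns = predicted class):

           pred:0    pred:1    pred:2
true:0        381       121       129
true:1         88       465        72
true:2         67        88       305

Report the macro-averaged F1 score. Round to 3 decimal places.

Per-class F1 score (2·TP/(2·TP+FP+FN)):
  0: TP=381, FP=88+67=155, FN=121+129=250 → 762/1167 = 0.6530
  1: TP=465, FP=121+88=209, FN=88+72=160 → 930/1299 = 0.7159
  2: TP=305, FP=129+72=201, FN=67+88=155 → 610/966 = 0.6315
Macro-F1 score = mean = (0.6530 + 0.7159 + 0.6315) / 3 = 0.667

0.667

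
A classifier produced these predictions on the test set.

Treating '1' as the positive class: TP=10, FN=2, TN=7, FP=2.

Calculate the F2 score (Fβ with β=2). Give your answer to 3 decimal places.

Fβ = (1+β²)·TP / ((1+β²)·TP + β²·FN + FP), with β²=4
= 5·10 / (5·10 + 4·2 + 2) = 0.833

0.833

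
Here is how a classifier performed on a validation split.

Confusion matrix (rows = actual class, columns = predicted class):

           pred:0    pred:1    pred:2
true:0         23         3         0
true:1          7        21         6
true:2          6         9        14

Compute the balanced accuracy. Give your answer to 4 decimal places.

0.6617

Balanced accuracy = mean of per-class recall.
  0: recall = 23/26 = 0.88462
  1: recall = 21/34 = 0.61765
  2: recall = 14/29 = 0.48276
Mean = (0.88462 + 0.61765 + 0.48276) / 3 = 0.6617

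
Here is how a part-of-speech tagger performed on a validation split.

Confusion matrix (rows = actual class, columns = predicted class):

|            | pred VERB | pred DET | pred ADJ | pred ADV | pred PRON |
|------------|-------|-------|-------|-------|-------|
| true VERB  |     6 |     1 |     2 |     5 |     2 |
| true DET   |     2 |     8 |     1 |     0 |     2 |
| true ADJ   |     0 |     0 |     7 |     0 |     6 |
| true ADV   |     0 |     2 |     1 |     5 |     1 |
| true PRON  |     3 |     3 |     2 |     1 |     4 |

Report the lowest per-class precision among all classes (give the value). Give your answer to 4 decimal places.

0.2667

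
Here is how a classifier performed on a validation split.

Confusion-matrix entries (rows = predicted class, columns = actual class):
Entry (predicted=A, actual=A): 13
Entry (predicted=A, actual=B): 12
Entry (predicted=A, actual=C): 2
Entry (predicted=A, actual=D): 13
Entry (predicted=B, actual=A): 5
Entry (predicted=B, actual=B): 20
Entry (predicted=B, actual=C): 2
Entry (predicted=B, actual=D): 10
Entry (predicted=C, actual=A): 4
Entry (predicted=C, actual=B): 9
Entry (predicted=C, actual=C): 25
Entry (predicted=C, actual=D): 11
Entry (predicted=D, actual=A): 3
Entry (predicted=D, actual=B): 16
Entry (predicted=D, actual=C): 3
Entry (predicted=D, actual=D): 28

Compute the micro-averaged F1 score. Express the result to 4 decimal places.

0.4886

Micro-averaging pools counts across classes: ΣTP=86, ΣFP=90, ΣFN=90.
Micro-F1 score = 2·TP/(2·TP+FP+FN) on pooled counts = 0.4886 (equals overall accuracy in single-label multiclass).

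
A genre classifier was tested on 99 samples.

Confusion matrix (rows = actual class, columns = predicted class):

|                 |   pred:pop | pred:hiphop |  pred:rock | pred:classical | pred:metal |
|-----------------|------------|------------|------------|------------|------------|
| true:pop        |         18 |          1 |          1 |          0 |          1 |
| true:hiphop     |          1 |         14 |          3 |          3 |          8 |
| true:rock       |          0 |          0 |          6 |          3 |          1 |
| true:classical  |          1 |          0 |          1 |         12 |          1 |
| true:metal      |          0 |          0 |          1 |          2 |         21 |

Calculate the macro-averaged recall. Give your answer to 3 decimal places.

Per-class recall (TP/(TP+FN)):
  pop: TP=18, FN=1+1+0+1=3 → 18/21 = 0.8571
  hiphop: TP=14, FN=1+3+3+8=15 → 14/29 = 0.4828
  rock: TP=6, FN=0+0+3+1=4 → 6/10 = 0.6000
  classical: TP=12, FN=1+0+1+1=3 → 12/15 = 0.8000
  metal: TP=21, FN=0+0+1+2=3 → 21/24 = 0.8750
Macro-recall = mean = (0.8571 + 0.4828 + 0.6000 + 0.8000 + 0.8750) / 5 = 0.723

0.723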